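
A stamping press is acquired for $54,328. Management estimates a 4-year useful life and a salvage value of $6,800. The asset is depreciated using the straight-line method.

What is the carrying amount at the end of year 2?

$30,564

Depreciable base = $54,328 − $6,800 = $47,528.
Annual expense = $47,528 / 4 = $11,882.
End of year 1: book value $42,446.
End of year 2: book value $30,564.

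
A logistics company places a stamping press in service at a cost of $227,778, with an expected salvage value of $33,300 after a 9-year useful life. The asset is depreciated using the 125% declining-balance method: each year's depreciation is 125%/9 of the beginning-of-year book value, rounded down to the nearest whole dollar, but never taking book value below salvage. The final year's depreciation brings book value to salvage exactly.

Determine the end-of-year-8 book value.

$68,865

Depreciable base = $227,778 − $33,300 = $194,478.
Year 1: ⌊$227,778 × 125%/9⌋ = $31,635. Book value $196,143.
Year 2: ⌊$196,143 × 125%/9⌋ = $27,242. Book value $168,901.
Year 3: ⌊$168,901 × 125%/9⌋ = $23,458. Book value $145,443.
Year 4: ⌊$145,443 × 125%/9⌋ = $20,200. Book value $125,243.
Year 5: ⌊$125,243 × 125%/9⌋ = $17,394. Book value $107,849.
Year 6: ⌊$107,849 × 125%/9⌋ = $14,979. Book value $92,870.
Year 7: ⌊$92,870 × 125%/9⌋ = $12,898. Book value $79,972.
Year 8: ⌊$79,972 × 125%/9⌋ = $11,107. Book value $68,865.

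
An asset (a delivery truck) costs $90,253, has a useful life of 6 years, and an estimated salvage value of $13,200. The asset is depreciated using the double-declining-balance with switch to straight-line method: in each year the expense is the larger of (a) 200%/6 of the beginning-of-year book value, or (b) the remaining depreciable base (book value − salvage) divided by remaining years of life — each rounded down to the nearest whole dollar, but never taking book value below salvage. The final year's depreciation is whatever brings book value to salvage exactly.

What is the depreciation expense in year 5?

$4,628

Depreciable base = $90,253 − $13,200 = $77,053.
Year 1: DB = ⌊$90,253 × 200%/6⌋ = $30,084; SL = ⌊$77,053/6⌋ = $12,842 → take DB $30,084. Book value $60,169.
Year 2: DB = ⌊$60,169 × 200%/6⌋ = $20,056; SL = ⌊$46,969/5⌋ = $9,393 → take DB $20,056. Book value $40,113.
Year 3: DB = ⌊$40,113 × 200%/6⌋ = $13,371; SL = ⌊$26,913/4⌋ = $6,728 → take DB $13,371. Book value $26,742.
Year 4: DB = ⌊$26,742 × 200%/6⌋ = $8,914; SL = ⌊$13,542/3⌋ = $4,514 → take DB $8,914. Book value $17,828.
Year 5: DB = ⌊$17,828 × 200%/6⌋ = $5,942; SL = ⌊$4,628/2⌋ = $2,314 → take DB $5,942, capped at $4,628. Book value $13,200.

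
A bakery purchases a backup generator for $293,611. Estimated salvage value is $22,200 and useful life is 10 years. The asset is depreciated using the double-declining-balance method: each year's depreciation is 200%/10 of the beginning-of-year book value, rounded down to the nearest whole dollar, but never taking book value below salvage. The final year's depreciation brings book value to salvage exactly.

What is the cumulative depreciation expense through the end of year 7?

Depreciable base = $293,611 − $22,200 = $271,411.
Year 1: ⌊$293,611 × 200%/10⌋ = $58,722. Book value $234,889.
Year 2: ⌊$234,889 × 200%/10⌋ = $46,977. Book value $187,912.
Year 3: ⌊$187,912 × 200%/10⌋ = $37,582. Book value $150,330.
Year 4: ⌊$150,330 × 200%/10⌋ = $30,066. Book value $120,264.
Year 5: ⌊$120,264 × 200%/10⌋ = $24,052. Book value $96,212.
Year 6: ⌊$96,212 × 200%/10⌋ = $19,242. Book value $76,970.
Year 7: ⌊$76,970 × 200%/10⌋ = $15,394. Book value $61,576.
Accumulated through year 7 = $293,611 − $61,576 = $232,035.

$232,035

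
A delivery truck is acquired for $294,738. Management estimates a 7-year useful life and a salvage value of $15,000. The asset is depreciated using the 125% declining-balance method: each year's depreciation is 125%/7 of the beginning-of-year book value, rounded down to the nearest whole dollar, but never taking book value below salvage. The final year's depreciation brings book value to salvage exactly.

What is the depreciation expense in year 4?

Depreciable base = $294,738 − $15,000 = $279,738.
Year 1: ⌊$294,738 × 125%/7⌋ = $52,631. Book value $242,107.
Year 2: ⌊$242,107 × 125%/7⌋ = $43,233. Book value $198,874.
Year 3: ⌊$198,874 × 125%/7⌋ = $35,513. Book value $163,361.
Year 4: ⌊$163,361 × 125%/7⌋ = $29,171. Book value $134,190.

$29,171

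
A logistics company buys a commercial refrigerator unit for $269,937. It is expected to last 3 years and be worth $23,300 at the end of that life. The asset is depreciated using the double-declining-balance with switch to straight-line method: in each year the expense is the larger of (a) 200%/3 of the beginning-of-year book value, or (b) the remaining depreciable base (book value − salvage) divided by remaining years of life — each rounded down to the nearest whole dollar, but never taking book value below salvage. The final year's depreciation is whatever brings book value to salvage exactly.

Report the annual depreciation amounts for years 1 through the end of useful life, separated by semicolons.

$179,958; $59,986; $6,693

Depreciable base = $269,937 − $23,300 = $246,637.
Year 1: DB = ⌊$269,937 × 200%/3⌋ = $179,958; SL = ⌊$246,637/3⌋ = $82,212 → take DB $179,958. Book value $89,979.
Year 2: DB = ⌊$89,979 × 200%/3⌋ = $59,986; SL = ⌊$66,679/2⌋ = $33,339 → take DB $59,986. Book value $29,993.
Year 3 (final): $29,993 − $23,300 = $6,693. Book value $23,300.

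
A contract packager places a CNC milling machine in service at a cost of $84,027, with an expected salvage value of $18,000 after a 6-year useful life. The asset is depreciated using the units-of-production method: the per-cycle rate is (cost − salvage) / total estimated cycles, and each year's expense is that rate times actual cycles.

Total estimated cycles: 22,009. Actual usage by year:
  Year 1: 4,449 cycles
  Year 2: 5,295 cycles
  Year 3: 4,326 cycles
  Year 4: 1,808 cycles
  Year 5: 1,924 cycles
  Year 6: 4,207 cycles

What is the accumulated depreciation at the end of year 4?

$47,634

Depreciable base = $84,027 − $18,000 = $66,027.
Rate = $66,027 / 22,009 cycles = $3 per cycle.
Year 1: 4,449 × $3 = $13,347. Book value $70,680.
Year 2: 5,295 × $3 = $15,885. Book value $54,795.
Year 3: 4,326 × $3 = $12,978. Book value $41,817.
Year 4: 1,808 × $3 = $5,424. Book value $36,393.
Accumulated through year 4 = $84,027 − $36,393 = $47,634.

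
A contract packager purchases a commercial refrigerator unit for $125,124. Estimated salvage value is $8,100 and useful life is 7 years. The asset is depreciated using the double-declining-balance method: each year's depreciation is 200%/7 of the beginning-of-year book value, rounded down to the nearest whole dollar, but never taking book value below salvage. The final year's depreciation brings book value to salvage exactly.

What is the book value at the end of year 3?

$45,600

Depreciable base = $125,124 − $8,100 = $117,024.
Year 1: ⌊$125,124 × 200%/7⌋ = $35,749. Book value $89,375.
Year 2: ⌊$89,375 × 200%/7⌋ = $25,535. Book value $63,840.
Year 3: ⌊$63,840 × 200%/7⌋ = $18,240. Book value $45,600.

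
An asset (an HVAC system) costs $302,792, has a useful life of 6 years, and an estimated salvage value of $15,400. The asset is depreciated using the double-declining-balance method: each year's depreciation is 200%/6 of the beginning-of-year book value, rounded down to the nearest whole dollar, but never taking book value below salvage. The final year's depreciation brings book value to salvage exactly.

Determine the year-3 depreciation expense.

Depreciable base = $302,792 − $15,400 = $287,392.
Year 1: ⌊$302,792 × 200%/6⌋ = $100,930. Book value $201,862.
Year 2: ⌊$201,862 × 200%/6⌋ = $67,287. Book value $134,575.
Year 3: ⌊$134,575 × 200%/6⌋ = $44,858. Book value $89,717.

$44,858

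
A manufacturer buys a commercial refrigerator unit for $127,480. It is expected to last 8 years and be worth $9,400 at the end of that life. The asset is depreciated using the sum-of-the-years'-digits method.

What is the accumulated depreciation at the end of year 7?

Depreciable base = $127,480 − $9,400 = $118,080.
Sum of the years' digits = 8+7+6+5+4+3+2+1 = 36.
Year 1: $118,080 × 8/36 = $26,240. Book value $101,240.
Year 2: $118,080 × 7/36 = $22,960. Book value $78,280.
Year 3: $118,080 × 6/36 = $19,680. Book value $58,600.
Year 4: $118,080 × 5/36 = $16,400. Book value $42,200.
Year 5: $118,080 × 4/36 = $13,120. Book value $29,080.
Year 6: $118,080 × 3/36 = $9,840. Book value $19,240.
Year 7: $118,080 × 2/36 = $6,560. Book value $12,680.
Accumulated through year 7 = $127,480 − $12,680 = $114,800.

$114,800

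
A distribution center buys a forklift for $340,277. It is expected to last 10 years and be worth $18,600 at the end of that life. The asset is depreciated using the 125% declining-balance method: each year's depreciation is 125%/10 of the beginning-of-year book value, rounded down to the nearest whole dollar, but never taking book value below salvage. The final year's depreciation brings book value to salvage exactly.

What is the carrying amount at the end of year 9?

Depreciable base = $340,277 − $18,600 = $321,677.
Year 1: ⌊$340,277 × 125%/10⌋ = $42,534. Book value $297,743.
Year 2: ⌊$297,743 × 125%/10⌋ = $37,217. Book value $260,526.
Year 3: ⌊$260,526 × 125%/10⌋ = $32,565. Book value $227,961.
Year 4: ⌊$227,961 × 125%/10⌋ = $28,495. Book value $199,466.
Year 5: ⌊$199,466 × 125%/10⌋ = $24,933. Book value $174,533.
Year 6: ⌊$174,533 × 125%/10⌋ = $21,816. Book value $152,717.
Year 7: ⌊$152,717 × 125%/10⌋ = $19,089. Book value $133,628.
Year 8: ⌊$133,628 × 125%/10⌋ = $16,703. Book value $116,925.
Year 9: ⌊$116,925 × 125%/10⌋ = $14,615. Book value $102,310.

$102,310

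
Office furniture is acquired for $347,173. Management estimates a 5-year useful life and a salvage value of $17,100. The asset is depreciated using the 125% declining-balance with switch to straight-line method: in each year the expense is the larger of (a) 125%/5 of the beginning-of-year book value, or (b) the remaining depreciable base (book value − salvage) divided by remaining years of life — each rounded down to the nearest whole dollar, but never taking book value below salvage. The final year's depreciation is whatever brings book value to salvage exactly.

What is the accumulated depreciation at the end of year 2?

Depreciable base = $347,173 − $17,100 = $330,073.
Year 1: DB = ⌊$347,173 × 125%/5⌋ = $86,793; SL = ⌊$330,073/5⌋ = $66,014 → take DB $86,793. Book value $260,380.
Year 2: DB = ⌊$260,380 × 125%/5⌋ = $65,095; SL = ⌊$243,280/4⌋ = $60,820 → take DB $65,095. Book value $195,285.
Accumulated through year 2 = $347,173 − $195,285 = $151,888.

$151,888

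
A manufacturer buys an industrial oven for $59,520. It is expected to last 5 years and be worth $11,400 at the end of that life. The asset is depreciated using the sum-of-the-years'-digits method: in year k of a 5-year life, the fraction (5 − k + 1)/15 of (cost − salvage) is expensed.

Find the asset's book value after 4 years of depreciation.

$14,608

Depreciable base = $59,520 − $11,400 = $48,120.
Sum of the years' digits = 5+4+3+2+1 = 15.
Year 1: $48,120 × 5/15 = $16,040. Book value $43,480.
Year 2: $48,120 × 4/15 = $12,832. Book value $30,648.
Year 3: $48,120 × 3/15 = $9,624. Book value $21,024.
Year 4: $48,120 × 2/15 = $6,416. Book value $14,608.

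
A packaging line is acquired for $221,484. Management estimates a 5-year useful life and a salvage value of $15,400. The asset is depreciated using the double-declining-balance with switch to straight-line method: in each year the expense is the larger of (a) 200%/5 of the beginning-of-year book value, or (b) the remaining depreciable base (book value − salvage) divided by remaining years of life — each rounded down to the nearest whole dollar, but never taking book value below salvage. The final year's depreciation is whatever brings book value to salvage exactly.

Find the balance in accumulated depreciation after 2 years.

Depreciable base = $221,484 − $15,400 = $206,084.
Year 1: DB = ⌊$221,484 × 200%/5⌋ = $88,593; SL = ⌊$206,084/5⌋ = $41,216 → take DB $88,593. Book value $132,891.
Year 2: DB = ⌊$132,891 × 200%/5⌋ = $53,156; SL = ⌊$117,491/4⌋ = $29,372 → take DB $53,156. Book value $79,735.
Accumulated through year 2 = $221,484 − $79,735 = $141,749.

$141,749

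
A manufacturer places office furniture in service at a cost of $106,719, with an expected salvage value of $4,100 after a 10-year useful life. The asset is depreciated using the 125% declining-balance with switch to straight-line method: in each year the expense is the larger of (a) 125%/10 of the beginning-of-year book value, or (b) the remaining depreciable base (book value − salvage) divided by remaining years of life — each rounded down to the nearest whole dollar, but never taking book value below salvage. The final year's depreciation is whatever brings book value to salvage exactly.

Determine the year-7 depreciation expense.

Depreciable base = $106,719 − $4,100 = $102,619.
Year 1: DB = ⌊$106,719 × 125%/10⌋ = $13,339; SL = ⌊$102,619/10⌋ = $10,261 → take DB $13,339. Book value $93,380.
Year 2: DB = ⌊$93,380 × 125%/10⌋ = $11,672; SL = ⌊$89,280/9⌋ = $9,920 → take DB $11,672. Book value $81,708.
Year 3: DB = ⌊$81,708 × 125%/10⌋ = $10,213; SL = ⌊$77,608/8⌋ = $9,701 → take DB $10,213. Book value $71,495.
Year 4: DB = ⌊$71,495 × 125%/10⌋ = $8,936; SL = ⌊$67,395/7⌋ = $9,627 → take SL $9,627. Book value $61,868.
Year 5: DB = ⌊$61,868 × 125%/10⌋ = $7,733; SL = ⌊$57,768/6⌋ = $9,628 → take SL $9,628. Book value $52,240.
Year 6: DB = ⌊$52,240 × 125%/10⌋ = $6,530; SL = ⌊$48,140/5⌋ = $9,628 → take SL $9,628. Book value $42,612.
Year 7: DB = ⌊$42,612 × 125%/10⌋ = $5,326; SL = ⌊$38,512/4⌋ = $9,628 → take SL $9,628. Book value $32,984.

$9,628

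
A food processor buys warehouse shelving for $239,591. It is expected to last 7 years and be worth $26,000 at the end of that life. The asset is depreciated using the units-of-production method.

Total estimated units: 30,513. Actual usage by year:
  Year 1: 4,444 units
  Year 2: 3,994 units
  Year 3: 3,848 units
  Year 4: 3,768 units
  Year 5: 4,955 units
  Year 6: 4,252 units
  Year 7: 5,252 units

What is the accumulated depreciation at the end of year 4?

$112,378

Depreciable base = $239,591 − $26,000 = $213,591.
Rate = $213,591 / 30,513 units = $7 per unit.
Year 1: 4,444 × $7 = $31,108. Book value $208,483.
Year 2: 3,994 × $7 = $27,958. Book value $180,525.
Year 3: 3,848 × $7 = $26,936. Book value $153,589.
Year 4: 3,768 × $7 = $26,376. Book value $127,213.
Accumulated through year 4 = $239,591 − $127,213 = $112,378.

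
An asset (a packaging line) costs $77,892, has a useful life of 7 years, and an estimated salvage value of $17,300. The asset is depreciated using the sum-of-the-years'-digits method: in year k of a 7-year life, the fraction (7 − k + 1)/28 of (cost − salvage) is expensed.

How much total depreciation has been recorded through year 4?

$47,608

Depreciable base = $77,892 − $17,300 = $60,592.
Sum of the years' digits = 7+6+5+4+3+2+1 = 28.
Year 1: $60,592 × 7/28 = $15,148. Book value $62,744.
Year 2: $60,592 × 6/28 = $12,984. Book value $49,760.
Year 3: $60,592 × 5/28 = $10,820. Book value $38,940.
Year 4: $60,592 × 4/28 = $8,656. Book value $30,284.
Accumulated through year 4 = $77,892 − $30,284 = $47,608.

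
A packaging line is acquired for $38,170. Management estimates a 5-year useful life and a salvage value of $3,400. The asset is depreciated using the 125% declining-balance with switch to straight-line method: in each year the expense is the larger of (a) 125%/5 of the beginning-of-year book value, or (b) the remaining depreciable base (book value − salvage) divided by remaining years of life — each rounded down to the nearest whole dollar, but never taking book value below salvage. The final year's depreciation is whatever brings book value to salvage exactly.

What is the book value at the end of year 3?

$15,448

Depreciable base = $38,170 − $3,400 = $34,770.
Year 1: DB = ⌊$38,170 × 125%/5⌋ = $9,542; SL = ⌊$34,770/5⌋ = $6,954 → take DB $9,542. Book value $28,628.
Year 2: DB = ⌊$28,628 × 125%/5⌋ = $7,157; SL = ⌊$25,228/4⌋ = $6,307 → take DB $7,157. Book value $21,471.
Year 3: DB = ⌊$21,471 × 125%/5⌋ = $5,367; SL = ⌊$18,071/3⌋ = $6,023 → take SL $6,023. Book value $15,448.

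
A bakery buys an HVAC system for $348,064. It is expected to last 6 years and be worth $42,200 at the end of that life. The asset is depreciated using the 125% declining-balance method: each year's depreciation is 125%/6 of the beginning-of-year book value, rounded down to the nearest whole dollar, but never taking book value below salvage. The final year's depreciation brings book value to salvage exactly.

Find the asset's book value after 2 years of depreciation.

$218,145

Depreciable base = $348,064 − $42,200 = $305,864.
Year 1: ⌊$348,064 × 125%/6⌋ = $72,513. Book value $275,551.
Year 2: ⌊$275,551 × 125%/6⌋ = $57,406. Book value $218,145.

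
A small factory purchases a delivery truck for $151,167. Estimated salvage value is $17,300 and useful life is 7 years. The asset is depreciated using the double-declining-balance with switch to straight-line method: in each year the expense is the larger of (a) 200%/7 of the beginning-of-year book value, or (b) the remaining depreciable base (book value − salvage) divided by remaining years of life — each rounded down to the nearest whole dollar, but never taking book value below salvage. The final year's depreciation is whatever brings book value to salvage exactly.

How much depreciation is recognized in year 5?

Depreciable base = $151,167 − $17,300 = $133,867.
Year 1: DB = ⌊$151,167 × 200%/7⌋ = $43,190; SL = ⌊$133,867/7⌋ = $19,123 → take DB $43,190. Book value $107,977.
Year 2: DB = ⌊$107,977 × 200%/7⌋ = $30,850; SL = ⌊$90,677/6⌋ = $15,112 → take DB $30,850. Book value $77,127.
Year 3: DB = ⌊$77,127 × 200%/7⌋ = $22,036; SL = ⌊$59,827/5⌋ = $11,965 → take DB $22,036. Book value $55,091.
Year 4: DB = ⌊$55,091 × 200%/7⌋ = $15,740; SL = ⌊$37,791/4⌋ = $9,447 → take DB $15,740. Book value $39,351.
Year 5: DB = ⌊$39,351 × 200%/7⌋ = $11,243; SL = ⌊$22,051/3⌋ = $7,350 → take DB $11,243. Book value $28,108.

$11,243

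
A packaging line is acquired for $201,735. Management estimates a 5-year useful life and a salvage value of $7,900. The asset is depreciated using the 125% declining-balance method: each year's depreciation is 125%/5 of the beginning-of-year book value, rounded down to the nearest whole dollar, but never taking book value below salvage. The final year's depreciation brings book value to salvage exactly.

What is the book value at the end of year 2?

Depreciable base = $201,735 − $7,900 = $193,835.
Year 1: ⌊$201,735 × 125%/5⌋ = $50,433. Book value $151,302.
Year 2: ⌊$151,302 × 125%/5⌋ = $37,825. Book value $113,477.

$113,477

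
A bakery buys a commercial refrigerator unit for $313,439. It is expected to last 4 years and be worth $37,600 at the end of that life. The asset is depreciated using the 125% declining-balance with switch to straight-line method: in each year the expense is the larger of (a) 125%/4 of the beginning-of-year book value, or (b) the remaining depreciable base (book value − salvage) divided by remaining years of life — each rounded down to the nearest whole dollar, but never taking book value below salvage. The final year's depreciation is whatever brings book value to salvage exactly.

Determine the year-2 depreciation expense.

$67,340

Depreciable base = $313,439 − $37,600 = $275,839.
Year 1: DB = ⌊$313,439 × 125%/4⌋ = $97,949; SL = ⌊$275,839/4⌋ = $68,959 → take DB $97,949. Book value $215,490.
Year 2: DB = ⌊$215,490 × 125%/4⌋ = $67,340; SL = ⌊$177,890/3⌋ = $59,296 → take DB $67,340. Book value $148,150.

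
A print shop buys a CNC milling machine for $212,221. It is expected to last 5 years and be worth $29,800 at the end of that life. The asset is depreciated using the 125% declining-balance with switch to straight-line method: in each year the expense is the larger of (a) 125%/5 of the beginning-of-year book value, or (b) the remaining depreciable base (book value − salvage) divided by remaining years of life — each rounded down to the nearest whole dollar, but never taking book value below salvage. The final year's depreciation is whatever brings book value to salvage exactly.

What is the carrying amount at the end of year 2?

$119,375

Depreciable base = $212,221 − $29,800 = $182,421.
Year 1: DB = ⌊$212,221 × 125%/5⌋ = $53,055; SL = ⌊$182,421/5⌋ = $36,484 → take DB $53,055. Book value $159,166.
Year 2: DB = ⌊$159,166 × 125%/5⌋ = $39,791; SL = ⌊$129,366/4⌋ = $32,341 → take DB $39,791. Book value $119,375.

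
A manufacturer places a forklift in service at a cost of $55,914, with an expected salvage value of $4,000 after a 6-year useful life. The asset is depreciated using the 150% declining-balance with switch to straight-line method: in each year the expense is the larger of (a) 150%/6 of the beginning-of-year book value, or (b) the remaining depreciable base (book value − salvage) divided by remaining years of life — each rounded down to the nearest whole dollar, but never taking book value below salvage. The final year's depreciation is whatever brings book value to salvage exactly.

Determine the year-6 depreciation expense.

Depreciable base = $55,914 − $4,000 = $51,914.
Year 1: DB = ⌊$55,914 × 150%/6⌋ = $13,978; SL = ⌊$51,914/6⌋ = $8,652 → take DB $13,978. Book value $41,936.
Year 2: DB = ⌊$41,936 × 150%/6⌋ = $10,484; SL = ⌊$37,936/5⌋ = $7,587 → take DB $10,484. Book value $31,452.
Year 3: DB = ⌊$31,452 × 150%/6⌋ = $7,863; SL = ⌊$27,452/4⌋ = $6,863 → take DB $7,863. Book value $23,589.
Year 4: DB = ⌊$23,589 × 150%/6⌋ = $5,897; SL = ⌊$19,589/3⌋ = $6,529 → take SL $6,529. Book value $17,060.
Year 5: DB = ⌊$17,060 × 150%/6⌋ = $4,265; SL = ⌊$13,060/2⌋ = $6,530 → take SL $6,530. Book value $10,530.
Year 6 (final): $10,530 − $4,000 = $6,530. Book value $4,000.

$6,530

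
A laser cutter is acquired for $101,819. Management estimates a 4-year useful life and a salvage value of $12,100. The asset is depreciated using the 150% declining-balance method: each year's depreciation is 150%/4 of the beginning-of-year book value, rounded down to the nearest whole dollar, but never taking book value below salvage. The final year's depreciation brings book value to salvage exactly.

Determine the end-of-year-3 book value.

Depreciable base = $101,819 − $12,100 = $89,719.
Year 1: ⌊$101,819 × 150%/4⌋ = $38,182. Book value $63,637.
Year 2: ⌊$63,637 × 150%/4⌋ = $23,863. Book value $39,774.
Year 3: ⌊$39,774 × 150%/4⌋ = $14,915. Book value $24,859.

$24,859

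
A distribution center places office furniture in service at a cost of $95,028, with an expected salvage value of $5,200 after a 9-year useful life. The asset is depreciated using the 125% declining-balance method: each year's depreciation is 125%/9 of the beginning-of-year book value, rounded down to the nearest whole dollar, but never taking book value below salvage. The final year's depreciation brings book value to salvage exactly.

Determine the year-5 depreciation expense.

$7,257

Depreciable base = $95,028 − $5,200 = $89,828.
Year 1: ⌊$95,028 × 125%/9⌋ = $13,198. Book value $81,830.
Year 2: ⌊$81,830 × 125%/9⌋ = $11,365. Book value $70,465.
Year 3: ⌊$70,465 × 125%/9⌋ = $9,786. Book value $60,679.
Year 4: ⌊$60,679 × 125%/9⌋ = $8,427. Book value $52,252.
Year 5: ⌊$52,252 × 125%/9⌋ = $7,257. Book value $44,995.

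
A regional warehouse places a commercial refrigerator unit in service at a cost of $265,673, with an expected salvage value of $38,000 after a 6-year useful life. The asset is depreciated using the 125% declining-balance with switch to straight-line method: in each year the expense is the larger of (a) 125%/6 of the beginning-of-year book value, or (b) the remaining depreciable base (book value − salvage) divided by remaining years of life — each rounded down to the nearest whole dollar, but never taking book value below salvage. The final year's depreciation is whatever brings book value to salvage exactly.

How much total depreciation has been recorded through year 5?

$196,400

Depreciable base = $265,673 − $38,000 = $227,673.
Year 1: DB = ⌊$265,673 × 125%/6⌋ = $55,348; SL = ⌊$227,673/6⌋ = $37,945 → take DB $55,348. Book value $210,325.
Year 2: DB = ⌊$210,325 × 125%/6⌋ = $43,817; SL = ⌊$172,325/5⌋ = $34,465 → take DB $43,817. Book value $166,508.
Year 3: DB = ⌊$166,508 × 125%/6⌋ = $34,689; SL = ⌊$128,508/4⌋ = $32,127 → take DB $34,689. Book value $131,819.
Year 4: DB = ⌊$131,819 × 125%/6⌋ = $27,462; SL = ⌊$93,819/3⌋ = $31,273 → take SL $31,273. Book value $100,546.
Year 5: DB = ⌊$100,546 × 125%/6⌋ = $20,947; SL = ⌊$62,546/2⌋ = $31,273 → take SL $31,273. Book value $69,273.
Accumulated through year 5 = $265,673 − $69,273 = $196,400.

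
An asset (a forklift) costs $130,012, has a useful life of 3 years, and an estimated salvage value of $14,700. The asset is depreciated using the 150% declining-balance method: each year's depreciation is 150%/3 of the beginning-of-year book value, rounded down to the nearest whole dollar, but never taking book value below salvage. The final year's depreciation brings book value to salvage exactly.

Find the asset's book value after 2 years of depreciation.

Depreciable base = $130,012 − $14,700 = $115,312.
Year 1: ⌊$130,012 × 150%/3⌋ = $65,006. Book value $65,006.
Year 2: ⌊$65,006 × 150%/3⌋ = $32,503. Book value $32,503.

$32,503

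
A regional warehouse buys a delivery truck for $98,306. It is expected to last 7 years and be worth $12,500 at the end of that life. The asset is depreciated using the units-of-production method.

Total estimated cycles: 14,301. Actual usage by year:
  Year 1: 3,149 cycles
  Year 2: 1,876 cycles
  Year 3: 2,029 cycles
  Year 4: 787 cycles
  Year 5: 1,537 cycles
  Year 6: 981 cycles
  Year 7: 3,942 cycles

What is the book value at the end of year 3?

$55,982

Depreciable base = $98,306 − $12,500 = $85,806.
Rate = $85,806 / 14,301 cycles = $6 per cycle.
Year 1: 3,149 × $6 = $18,894. Book value $79,412.
Year 2: 1,876 × $6 = $11,256. Book value $68,156.
Year 3: 2,029 × $6 = $12,174. Book value $55,982.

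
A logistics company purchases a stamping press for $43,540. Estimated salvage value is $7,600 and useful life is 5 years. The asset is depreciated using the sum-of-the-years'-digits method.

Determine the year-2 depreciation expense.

$9,584

Depreciable base = $43,540 − $7,600 = $35,940.
Sum of the years' digits = 5+4+3+2+1 = 15.
Year 1: $35,940 × 5/15 = $11,980. Book value $31,560.
Year 2: $35,940 × 4/15 = $9,584. Book value $21,976.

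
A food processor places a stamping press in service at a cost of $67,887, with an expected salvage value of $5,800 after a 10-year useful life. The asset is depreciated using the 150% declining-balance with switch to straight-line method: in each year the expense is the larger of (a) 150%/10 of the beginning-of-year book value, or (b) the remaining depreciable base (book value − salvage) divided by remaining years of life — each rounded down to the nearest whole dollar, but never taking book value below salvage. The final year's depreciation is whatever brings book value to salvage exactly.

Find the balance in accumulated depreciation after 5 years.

Depreciable base = $67,887 − $5,800 = $62,087.
Year 1: DB = ⌊$67,887 × 150%/10⌋ = $10,183; SL = ⌊$62,087/10⌋ = $6,208 → take DB $10,183. Book value $57,704.
Year 2: DB = ⌊$57,704 × 150%/10⌋ = $8,655; SL = ⌊$51,904/9⌋ = $5,767 → take DB $8,655. Book value $49,049.
Year 3: DB = ⌊$49,049 × 150%/10⌋ = $7,357; SL = ⌊$43,249/8⌋ = $5,406 → take DB $7,357. Book value $41,692.
Year 4: DB = ⌊$41,692 × 150%/10⌋ = $6,253; SL = ⌊$35,892/7⌋ = $5,127 → take DB $6,253. Book value $35,439.
Year 5: DB = ⌊$35,439 × 150%/10⌋ = $5,315; SL = ⌊$29,639/6⌋ = $4,939 → take DB $5,315. Book value $30,124.
Accumulated through year 5 = $67,887 − $30,124 = $37,763.

$37,763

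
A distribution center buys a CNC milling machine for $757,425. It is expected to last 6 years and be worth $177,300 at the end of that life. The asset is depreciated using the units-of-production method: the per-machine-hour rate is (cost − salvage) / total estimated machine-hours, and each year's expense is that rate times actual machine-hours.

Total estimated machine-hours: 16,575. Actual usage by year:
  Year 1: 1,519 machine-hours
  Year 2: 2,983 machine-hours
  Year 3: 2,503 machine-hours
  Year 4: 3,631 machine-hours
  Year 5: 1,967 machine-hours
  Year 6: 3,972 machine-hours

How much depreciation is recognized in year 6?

Depreciable base = $757,425 − $177,300 = $580,125.
Rate = $580,125 / 16,575 machine-hours = $35 per machine-hour.
Year 1: 1,519 × $35 = $53,165. Book value $704,260.
Year 2: 2,983 × $35 = $104,405. Book value $599,855.
Year 3: 2,503 × $35 = $87,605. Book value $512,250.
Year 4: 3,631 × $35 = $127,085. Book value $385,165.
Year 5: 1,967 × $35 = $68,845. Book value $316,320.
Year 6: 3,972 × $35 = $139,020. Book value $177,300.

$139,020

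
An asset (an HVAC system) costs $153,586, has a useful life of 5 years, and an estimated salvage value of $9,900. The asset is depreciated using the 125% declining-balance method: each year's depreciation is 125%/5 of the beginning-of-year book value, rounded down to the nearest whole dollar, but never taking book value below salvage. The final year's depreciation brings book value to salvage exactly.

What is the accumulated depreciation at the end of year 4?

Depreciable base = $153,586 − $9,900 = $143,686.
Year 1: ⌊$153,586 × 125%/5⌋ = $38,396. Book value $115,190.
Year 2: ⌊$115,190 × 125%/5⌋ = $28,797. Book value $86,393.
Year 3: ⌊$86,393 × 125%/5⌋ = $21,598. Book value $64,795.
Year 4: ⌊$64,795 × 125%/5⌋ = $16,198. Book value $48,597.
Accumulated through year 4 = $153,586 − $48,597 = $104,989.

$104,989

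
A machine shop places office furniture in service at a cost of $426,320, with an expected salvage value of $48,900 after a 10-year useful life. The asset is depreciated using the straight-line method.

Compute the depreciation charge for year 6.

Depreciable base = $426,320 − $48,900 = $377,420.
Annual expense = $377,420 / 10 = $37,742.

$37,742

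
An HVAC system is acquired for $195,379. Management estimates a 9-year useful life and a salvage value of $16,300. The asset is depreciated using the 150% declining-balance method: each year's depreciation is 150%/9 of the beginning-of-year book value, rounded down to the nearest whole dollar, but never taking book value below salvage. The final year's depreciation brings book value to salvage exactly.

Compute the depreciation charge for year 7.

$10,905

Depreciable base = $195,379 − $16,300 = $179,079.
Year 1: ⌊$195,379 × 150%/9⌋ = $32,563. Book value $162,816.
Year 2: ⌊$162,816 × 150%/9⌋ = $27,136. Book value $135,680.
Year 3: ⌊$135,680 × 150%/9⌋ = $22,613. Book value $113,067.
Year 4: ⌊$113,067 × 150%/9⌋ = $18,844. Book value $94,223.
Year 5: ⌊$94,223 × 150%/9⌋ = $15,703. Book value $78,520.
Year 6: ⌊$78,520 × 150%/9⌋ = $13,086. Book value $65,434.
Year 7: ⌊$65,434 × 150%/9⌋ = $10,905. Book value $54,529.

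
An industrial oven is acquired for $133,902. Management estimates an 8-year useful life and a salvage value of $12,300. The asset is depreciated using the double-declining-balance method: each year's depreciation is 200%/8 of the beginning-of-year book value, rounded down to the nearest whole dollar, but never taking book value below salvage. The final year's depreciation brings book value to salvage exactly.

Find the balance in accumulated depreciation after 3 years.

$77,411

Depreciable base = $133,902 − $12,300 = $121,602.
Year 1: ⌊$133,902 × 200%/8⌋ = $33,475. Book value $100,427.
Year 2: ⌊$100,427 × 200%/8⌋ = $25,106. Book value $75,321.
Year 3: ⌊$75,321 × 200%/8⌋ = $18,830. Book value $56,491.
Accumulated through year 3 = $133,902 − $56,491 = $77,411.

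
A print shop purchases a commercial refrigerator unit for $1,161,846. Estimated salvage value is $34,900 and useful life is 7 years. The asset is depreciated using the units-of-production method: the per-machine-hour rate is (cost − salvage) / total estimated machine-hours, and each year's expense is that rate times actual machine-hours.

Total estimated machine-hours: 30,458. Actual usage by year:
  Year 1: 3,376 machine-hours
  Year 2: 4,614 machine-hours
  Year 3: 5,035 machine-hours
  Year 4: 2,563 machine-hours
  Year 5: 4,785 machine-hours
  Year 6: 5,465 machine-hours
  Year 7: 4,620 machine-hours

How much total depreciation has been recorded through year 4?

Depreciable base = $1,161,846 − $34,900 = $1,126,946.
Rate = $1,126,946 / 30,458 machine-hours = $37 per machine-hour.
Year 1: 3,376 × $37 = $124,912. Book value $1,036,934.
Year 2: 4,614 × $37 = $170,718. Book value $866,216.
Year 3: 5,035 × $37 = $186,295. Book value $679,921.
Year 4: 2,563 × $37 = $94,831. Book value $585,090.
Accumulated through year 4 = $1,161,846 − $585,090 = $576,756.

$576,756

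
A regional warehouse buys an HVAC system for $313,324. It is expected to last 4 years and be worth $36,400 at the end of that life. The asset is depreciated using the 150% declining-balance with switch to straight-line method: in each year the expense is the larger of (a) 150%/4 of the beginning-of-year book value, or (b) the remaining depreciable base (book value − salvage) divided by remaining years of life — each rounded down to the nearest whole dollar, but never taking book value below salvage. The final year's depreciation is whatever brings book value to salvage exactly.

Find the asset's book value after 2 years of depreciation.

$122,393

Depreciable base = $313,324 − $36,400 = $276,924.
Year 1: DB = ⌊$313,324 × 150%/4⌋ = $117,496; SL = ⌊$276,924/4⌋ = $69,231 → take DB $117,496. Book value $195,828.
Year 2: DB = ⌊$195,828 × 150%/4⌋ = $73,435; SL = ⌊$159,428/3⌋ = $53,142 → take DB $73,435. Book value $122,393.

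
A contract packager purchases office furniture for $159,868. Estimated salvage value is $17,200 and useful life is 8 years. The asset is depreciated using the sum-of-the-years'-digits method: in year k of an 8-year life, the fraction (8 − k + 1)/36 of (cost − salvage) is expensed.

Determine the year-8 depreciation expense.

$3,963

Depreciable base = $159,868 − $17,200 = $142,668.
Sum of the years' digits = 8+7+6+5+4+3+2+1 = 36.
Year 1: $142,668 × 8/36 = $31,704. Book value $128,164.
Year 2: $142,668 × 7/36 = $27,741. Book value $100,423.
Year 3: $142,668 × 6/36 = $23,778. Book value $76,645.
Year 4: $142,668 × 5/36 = $19,815. Book value $56,830.
Year 5: $142,668 × 4/36 = $15,852. Book value $40,978.
Year 6: $142,668 × 3/36 = $11,889. Book value $29,089.
Year 7: $142,668 × 2/36 = $7,926. Book value $21,163.
Year 8: $142,668 × 1/36 = $3,963. Book value $17,200.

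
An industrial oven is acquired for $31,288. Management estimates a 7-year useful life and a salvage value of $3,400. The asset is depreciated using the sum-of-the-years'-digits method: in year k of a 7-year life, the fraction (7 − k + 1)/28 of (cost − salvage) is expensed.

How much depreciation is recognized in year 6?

$1,992

Depreciable base = $31,288 − $3,400 = $27,888.
Sum of the years' digits = 7+6+5+4+3+2+1 = 28.
Year 1: $27,888 × 7/28 = $6,972. Book value $24,316.
Year 2: $27,888 × 6/28 = $5,976. Book value $18,340.
Year 3: $27,888 × 5/28 = $4,980. Book value $13,360.
Year 4: $27,888 × 4/28 = $3,984. Book value $9,376.
Year 5: $27,888 × 3/28 = $2,988. Book value $6,388.
Year 6: $27,888 × 2/28 = $1,992. Book value $4,396.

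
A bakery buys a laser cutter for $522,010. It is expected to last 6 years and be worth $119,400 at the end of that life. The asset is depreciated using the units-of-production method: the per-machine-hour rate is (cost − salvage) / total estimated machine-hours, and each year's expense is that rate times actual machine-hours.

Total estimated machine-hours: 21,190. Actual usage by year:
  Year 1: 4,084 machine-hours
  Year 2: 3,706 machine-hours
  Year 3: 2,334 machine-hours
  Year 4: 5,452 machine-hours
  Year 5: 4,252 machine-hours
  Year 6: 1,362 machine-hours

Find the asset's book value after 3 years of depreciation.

Depreciable base = $522,010 − $119,400 = $402,610.
Rate = $402,610 / 21,190 machine-hours = $19 per machine-hour.
Year 1: 4,084 × $19 = $77,596. Book value $444,414.
Year 2: 3,706 × $19 = $70,414. Book value $374,000.
Year 3: 2,334 × $19 = $44,346. Book value $329,654.

$329,654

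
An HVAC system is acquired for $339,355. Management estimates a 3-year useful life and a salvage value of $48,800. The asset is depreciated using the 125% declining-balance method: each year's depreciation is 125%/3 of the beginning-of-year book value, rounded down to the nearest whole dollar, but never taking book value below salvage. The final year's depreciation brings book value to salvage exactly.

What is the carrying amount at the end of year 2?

Depreciable base = $339,355 − $48,800 = $290,555.
Year 1: ⌊$339,355 × 125%/3⌋ = $141,397. Book value $197,958.
Year 2: ⌊$197,958 × 125%/3⌋ = $82,482. Book value $115,476.

$115,476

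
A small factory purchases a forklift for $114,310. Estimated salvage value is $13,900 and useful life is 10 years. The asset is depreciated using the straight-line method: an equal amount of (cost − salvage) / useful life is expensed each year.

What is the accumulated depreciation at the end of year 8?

Depreciable base = $114,310 − $13,900 = $100,410.
Annual expense = $100,410 / 10 = $10,041.
End of year 1: book value $104,269.
End of year 2: book value $94,228.
End of year 3: book value $84,187.
End of year 4: book value $74,146.
End of year 5: book value $64,105.
End of year 6: book value $54,064.
End of year 7: book value $44,023.
End of year 8: book value $33,982.
Accumulated through year 8 = $114,310 − $33,982 = $80,328.

$80,328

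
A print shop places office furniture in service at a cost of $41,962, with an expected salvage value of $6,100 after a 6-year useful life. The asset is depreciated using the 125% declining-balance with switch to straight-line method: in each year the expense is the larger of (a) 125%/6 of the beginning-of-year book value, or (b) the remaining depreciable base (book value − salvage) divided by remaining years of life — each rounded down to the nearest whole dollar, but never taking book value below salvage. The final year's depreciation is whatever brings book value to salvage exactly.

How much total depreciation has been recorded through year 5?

Depreciable base = $41,962 − $6,100 = $35,862.
Year 1: DB = ⌊$41,962 × 125%/6⌋ = $8,742; SL = ⌊$35,862/6⌋ = $5,977 → take DB $8,742. Book value $33,220.
Year 2: DB = ⌊$33,220 × 125%/6⌋ = $6,920; SL = ⌊$27,120/5⌋ = $5,424 → take DB $6,920. Book value $26,300.
Year 3: DB = ⌊$26,300 × 125%/6⌋ = $5,479; SL = ⌊$20,200/4⌋ = $5,050 → take DB $5,479. Book value $20,821.
Year 4: DB = ⌊$20,821 × 125%/6⌋ = $4,337; SL = ⌊$14,721/3⌋ = $4,907 → take SL $4,907. Book value $15,914.
Year 5: DB = ⌊$15,914 × 125%/6⌋ = $3,315; SL = ⌊$9,814/2⌋ = $4,907 → take SL $4,907. Book value $11,007.
Accumulated through year 5 = $41,962 − $11,007 = $30,955.

$30,955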